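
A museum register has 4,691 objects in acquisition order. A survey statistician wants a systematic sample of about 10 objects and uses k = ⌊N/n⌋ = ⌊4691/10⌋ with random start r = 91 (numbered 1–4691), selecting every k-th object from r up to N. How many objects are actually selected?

10

k = ⌊4691/10⌋ = 469
Achieved size = ⌊(4691 − 91)/469⌋ + 1 = ⌊4600/469⌋ + 1 = 9 + 1 = 10
(last selection: 91 + 9×469 = 4312 ≤ 4691; next would be 4781 > 4691)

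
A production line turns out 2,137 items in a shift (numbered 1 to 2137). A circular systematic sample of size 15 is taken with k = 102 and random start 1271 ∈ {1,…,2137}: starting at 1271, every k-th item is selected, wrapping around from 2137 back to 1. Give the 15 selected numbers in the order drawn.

1271, 1373, 1475, 1577, 1679, 1781, 1883, 1985, 2087, 52, 154, 256, 358, 460, 562

Selection 1: 1271
Selection 2: 1271 + 102 = 1373
Selection 3: 1373 + 102 = 1475
Selection 4: 1475 + 102 = 1577
Selection 5: 1577 + 102 = 1679
Selection 6: 1679 + 102 = 1781
Selection 7: 1781 + 102 = 1883
Selection 8: 1883 + 102 = 1985
Selection 9: 1985 + 102 = 2087
Selection 10: 2087 + 102 = 2189 → 2189 − 2137 = 52
Selection 11: 52 + 102 = 154
Selection 12: 154 + 102 = 256
Selection 13: 256 + 102 = 358
Selection 14: 358 + 102 = 460
Selection 15: 460 + 102 = 562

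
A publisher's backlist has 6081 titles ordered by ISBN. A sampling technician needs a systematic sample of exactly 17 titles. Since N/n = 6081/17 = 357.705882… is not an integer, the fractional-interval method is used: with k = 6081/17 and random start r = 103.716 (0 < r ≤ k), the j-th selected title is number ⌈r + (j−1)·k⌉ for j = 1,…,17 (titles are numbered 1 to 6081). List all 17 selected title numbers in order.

104, 462, 820, 1177, 1535, 1893, 2250, 2608, 2966, 3324, 3681, 4039, 4397, 4754, 5112, 5470, 5828

j=1: r + 0k = 103.716 → ⌈·⌉ = 104
j=2: r + 1k = 461.421882… → ⌈·⌉ = 462
j=3: r + 2k = 819.127764… → ⌈·⌉ = 820
j=4: r + 3k = 1176.833647… → ⌈·⌉ = 1177
j=5: r + 4k = 1534.539529… → ⌈·⌉ = 1535
j=6: r + 5k = 1892.245411… → ⌈·⌉ = 1893
j=7: r + 6k = 2249.951294… → ⌈·⌉ = 2250
j=8: r + 7k = 2607.657176… → ⌈·⌉ = 2608
j=9: r + 8k = 2965.363058… → ⌈·⌉ = 2966
j=10: r + 9k = 3323.068941… → ⌈·⌉ = 3324
j=11: r + 10k = 3680.774823… → ⌈·⌉ = 3681
j=12: r + 11k = 4038.480705… → ⌈·⌉ = 4039
j=13: r + 12k = 4396.186588… → ⌈·⌉ = 4397
j=14: r + 13k = 4753.892470… → ⌈·⌉ = 4754
j=15: r + 14k = 5111.598352… → ⌈·⌉ = 5112
j=16: r + 15k = 5469.304235… → ⌈·⌉ = 5470
j=17: r + 16k = 5827.010117… → ⌈·⌉ = 5828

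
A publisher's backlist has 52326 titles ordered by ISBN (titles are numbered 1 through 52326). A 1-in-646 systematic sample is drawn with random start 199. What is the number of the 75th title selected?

48003

k = 646
75th selection = r + (75−1)·k = 199 + 74×646 = 199 + 47804 = 48003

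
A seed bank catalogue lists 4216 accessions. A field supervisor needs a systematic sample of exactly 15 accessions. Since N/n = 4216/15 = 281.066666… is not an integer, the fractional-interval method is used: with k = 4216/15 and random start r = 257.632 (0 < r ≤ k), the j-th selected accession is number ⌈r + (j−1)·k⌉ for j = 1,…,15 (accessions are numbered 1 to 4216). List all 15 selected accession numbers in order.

258, 539, 820, 1101, 1382, 1663, 1945, 2226, 2507, 2788, 3069, 3350, 3631, 3912, 4193

j=1: r + 0k = 257.632 → ⌈·⌉ = 258
j=2: r + 1k = 538.698666… → ⌈·⌉ = 539
j=3: r + 2k = 819.765333… → ⌈·⌉ = 820
j=4: r + 3k = 1100.832 → ⌈·⌉ = 1101
j=5: r + 4k = 1381.898666… → ⌈·⌉ = 1382
j=6: r + 5k = 1662.965333… → ⌈·⌉ = 1663
j=7: r + 6k = 1944.032 → ⌈·⌉ = 1945
j=8: r + 7k = 2225.098666… → ⌈·⌉ = 2226
j=9: r + 8k = 2506.165333… → ⌈·⌉ = 2507
j=10: r + 9k = 2787.232 → ⌈·⌉ = 2788
j=11: r + 10k = 3068.298666… → ⌈·⌉ = 3069
j=12: r + 11k = 3349.365333… → ⌈·⌉ = 3350
j=13: r + 12k = 3630.432 → ⌈·⌉ = 3631
j=14: r + 13k = 3911.498666… → ⌈·⌉ = 3912
j=15: r + 14k = 4192.565333… → ⌈·⌉ = 4193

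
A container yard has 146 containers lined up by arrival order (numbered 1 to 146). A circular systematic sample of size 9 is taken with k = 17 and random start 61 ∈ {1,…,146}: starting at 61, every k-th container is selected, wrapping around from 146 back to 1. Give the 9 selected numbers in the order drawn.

Selection 1: 61
Selection 2: 61 + 17 = 78
Selection 3: 78 + 17 = 95
Selection 4: 95 + 17 = 112
Selection 5: 112 + 17 = 129
Selection 6: 129 + 17 = 146
Selection 7: 146 + 17 = 163 → 163 − 146 = 17
Selection 8: 17 + 17 = 34
Selection 9: 34 + 17 = 51

61, 78, 95, 112, 129, 146, 17, 34, 51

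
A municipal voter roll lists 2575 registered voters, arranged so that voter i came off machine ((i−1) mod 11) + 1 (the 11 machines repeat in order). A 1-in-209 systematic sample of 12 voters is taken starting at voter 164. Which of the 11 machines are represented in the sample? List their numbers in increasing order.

10

Consecutive selections differ by k = 209, so their machine numbers differ by 209 mod 11 = 0.
gcd(209, 11) = 11, so the sample visits 11/11 = 1 distinct residues mod 11.
Start 164 is machine 10; the machines hit are 10.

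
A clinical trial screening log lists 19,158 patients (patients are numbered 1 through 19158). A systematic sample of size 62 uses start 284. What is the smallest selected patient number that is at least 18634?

k = 19158/62 = 309
Steps past start: ⌈(18634 − 284)/309⌉ = ⌈18350/309⌉ = 60
Selected patient: 284 + 60×309 = 18824

18824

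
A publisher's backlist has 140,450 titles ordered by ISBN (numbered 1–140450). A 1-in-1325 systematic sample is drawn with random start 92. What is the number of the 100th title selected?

131267

k = 1325
100th selection = r + (100−1)·k = 92 + 99×1325 = 92 + 131175 = 131267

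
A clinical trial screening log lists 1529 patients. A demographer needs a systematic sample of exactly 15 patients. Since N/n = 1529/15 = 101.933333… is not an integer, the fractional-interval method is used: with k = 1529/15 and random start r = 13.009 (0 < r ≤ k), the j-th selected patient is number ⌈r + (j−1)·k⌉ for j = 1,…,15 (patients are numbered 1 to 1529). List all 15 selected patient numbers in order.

14, 115, 217, 319, 421, 523, 625, 727, 829, 931, 1033, 1135, 1237, 1339, 1441

j=1: r + 0k = 13.009 → ⌈·⌉ = 14
j=2: r + 1k = 114.942333… → ⌈·⌉ = 115
j=3: r + 2k = 216.875666… → ⌈·⌉ = 217
j=4: r + 3k = 318.809 → ⌈·⌉ = 319
j=5: r + 4k = 420.742333… → ⌈·⌉ = 421
j=6: r + 5k = 522.675666… → ⌈·⌉ = 523
j=7: r + 6k = 624.609 → ⌈·⌉ = 625
j=8: r + 7k = 726.542333… → ⌈·⌉ = 727
j=9: r + 8k = 828.475666… → ⌈·⌉ = 829
j=10: r + 9k = 930.409 → ⌈·⌉ = 931
j=11: r + 10k = 1032.342333… → ⌈·⌉ = 1033
j=12: r + 11k = 1134.275666… → ⌈·⌉ = 1135
j=13: r + 12k = 1236.209 → ⌈·⌉ = 1237
j=14: r + 13k = 1338.142333… → ⌈·⌉ = 1339
j=15: r + 14k = 1440.075666… → ⌈·⌉ = 1441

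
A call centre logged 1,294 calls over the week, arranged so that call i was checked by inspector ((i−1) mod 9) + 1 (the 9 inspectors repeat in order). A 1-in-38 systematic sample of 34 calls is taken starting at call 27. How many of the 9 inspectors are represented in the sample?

9

Consecutive selections differ by k = 38, so their inspector numbers differ by 38 mod 9 = 2.
gcd(38, 9) = 1, so the sample visits 9/1 = 9 distinct residues mod 9.
Start 27 is inspector 9; the inspectors hit are 1, 2, 3, 4, 5, 6, 7, 8, 9.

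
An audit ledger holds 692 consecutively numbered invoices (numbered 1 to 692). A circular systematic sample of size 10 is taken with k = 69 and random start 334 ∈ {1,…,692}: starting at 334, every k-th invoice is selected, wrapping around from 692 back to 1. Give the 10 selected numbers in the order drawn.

Selection 1: 334
Selection 2: 334 + 69 = 403
Selection 3: 403 + 69 = 472
Selection 4: 472 + 69 = 541
Selection 5: 541 + 69 = 610
Selection 6: 610 + 69 = 679
Selection 7: 679 + 69 = 748 → 748 − 692 = 56
Selection 8: 56 + 69 = 125
Selection 9: 125 + 69 = 194
Selection 10: 194 + 69 = 263

334, 403, 472, 541, 610, 679, 56, 125, 194, 263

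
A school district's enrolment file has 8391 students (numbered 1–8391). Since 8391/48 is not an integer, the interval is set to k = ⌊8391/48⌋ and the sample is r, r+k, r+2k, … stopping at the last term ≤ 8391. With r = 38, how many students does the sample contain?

49

k = ⌊8391/48⌋ = 174
Achieved size = ⌊(8391 − 38)/174⌋ + 1 = ⌊8353/174⌋ + 1 = 48 + 1 = 49
(last selection: 38 + 48×174 = 8390 ≤ 8391; next would be 8564 > 8391)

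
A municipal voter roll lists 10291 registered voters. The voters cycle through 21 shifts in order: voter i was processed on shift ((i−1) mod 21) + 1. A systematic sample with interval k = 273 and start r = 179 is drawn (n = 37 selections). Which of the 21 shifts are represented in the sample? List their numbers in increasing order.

11

Consecutive selections differ by k = 273, so their shift numbers differ by 273 mod 21 = 0.
gcd(273, 21) = 21, so the sample visits 21/21 = 1 distinct residues mod 21.
Start 179 is shift 11; the shifts hit are 11.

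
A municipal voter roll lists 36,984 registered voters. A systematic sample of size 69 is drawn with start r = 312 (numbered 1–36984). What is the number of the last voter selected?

k = 36984/69 = 536
69th selection = r + (69−1)·k = 312 + 68×536 = 312 + 36448 = 36760

36760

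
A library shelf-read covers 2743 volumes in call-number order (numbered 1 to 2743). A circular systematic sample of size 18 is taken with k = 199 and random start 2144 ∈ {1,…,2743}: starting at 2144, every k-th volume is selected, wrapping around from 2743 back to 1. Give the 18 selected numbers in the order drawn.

Selection 1: 2144
Selection 2: 2144 + 199 = 2343
Selection 3: 2343 + 199 = 2542
Selection 4: 2542 + 199 = 2741
Selection 5: 2741 + 199 = 2940 → 2940 − 2743 = 197
Selection 6: 197 + 199 = 396
Selection 7: 396 + 199 = 595
Selection 8: 595 + 199 = 794
Selection 9: 794 + 199 = 993
Selection 10: 993 + 199 = 1192
Selection 11: 1192 + 199 = 1391
Selection 12: 1391 + 199 = 1590
Selection 13: 1590 + 199 = 1789
Selection 14: 1789 + 199 = 1988
Selection 15: 1988 + 199 = 2187
Selection 16: 2187 + 199 = 2386
Selection 17: 2386 + 199 = 2585
Selection 18: 2585 + 199 = 2784 → 2784 − 2743 = 41

2144, 2343, 2542, 2741, 197, 396, 595, 794, 993, 1192, 1391, 1590, 1789, 1988, 2187, 2386, 2585, 41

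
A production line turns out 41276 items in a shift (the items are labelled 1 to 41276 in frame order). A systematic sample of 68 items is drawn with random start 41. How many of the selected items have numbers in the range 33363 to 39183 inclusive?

10

k = 41276/68 = 607
First selection ≥ 33363: 41 + ⌈(33363−41)/607⌉·607 = 41 + 55×607 = 33426
Last selection ≤ 39183: 41 + ⌊(39183−41)/607⌋·607 = 41 + 64×607 = 38889
Count = 64 − 55 + 1 = 10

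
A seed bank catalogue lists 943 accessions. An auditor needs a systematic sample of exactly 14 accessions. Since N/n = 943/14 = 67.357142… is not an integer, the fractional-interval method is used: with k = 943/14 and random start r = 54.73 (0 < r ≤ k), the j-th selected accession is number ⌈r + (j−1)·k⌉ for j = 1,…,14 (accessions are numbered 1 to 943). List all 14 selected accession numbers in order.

j=1: r + 0k = 54.73 → ⌈·⌉ = 55
j=2: r + 1k = 122.087142… → ⌈·⌉ = 123
j=3: r + 2k = 189.444285… → ⌈·⌉ = 190
j=4: r + 3k = 256.801428… → ⌈·⌉ = 257
j=5: r + 4k = 324.158571… → ⌈·⌉ = 325
j=6: r + 5k = 391.515714… → ⌈·⌉ = 392
j=7: r + 6k = 458.872857… → ⌈·⌉ = 459
j=8: r + 7k = 526.23 → ⌈·⌉ = 527
j=9: r + 8k = 593.587142… → ⌈·⌉ = 594
j=10: r + 9k = 660.944285… → ⌈·⌉ = 661
j=11: r + 10k = 728.301428… → ⌈·⌉ = 729
j=12: r + 11k = 795.658571… → ⌈·⌉ = 796
j=13: r + 12k = 863.015714… → ⌈·⌉ = 864
j=14: r + 13k = 930.372857… → ⌈·⌉ = 931

55, 123, 190, 257, 325, 392, 459, 527, 594, 661, 729, 796, 864, 931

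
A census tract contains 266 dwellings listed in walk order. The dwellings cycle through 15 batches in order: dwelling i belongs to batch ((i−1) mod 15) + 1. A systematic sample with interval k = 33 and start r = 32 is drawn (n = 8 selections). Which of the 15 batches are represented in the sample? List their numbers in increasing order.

2, 5, 8, 11, 14

Consecutive selections differ by k = 33, so their batch numbers differ by 33 mod 15 = 3.
gcd(33, 15) = 3, so the sample visits 15/3 = 5 distinct residues mod 15.
Start 32 is batch 2; the batches hit are 2, 5, 8, 11, 14.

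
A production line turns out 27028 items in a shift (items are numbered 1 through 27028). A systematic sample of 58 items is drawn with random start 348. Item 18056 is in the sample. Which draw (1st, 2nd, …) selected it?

k = 27028/58 = 466
position = (18056 − 348)/466 + 1 = 17708/466 + 1 = 38 + 1 = 39

39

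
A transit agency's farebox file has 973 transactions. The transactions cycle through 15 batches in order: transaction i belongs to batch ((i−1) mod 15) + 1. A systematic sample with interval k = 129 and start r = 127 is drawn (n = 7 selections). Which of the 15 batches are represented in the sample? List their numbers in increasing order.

1, 4, 7, 10, 13

Consecutive selections differ by k = 129, so their batch numbers differ by 129 mod 15 = 9.
gcd(129, 15) = 3, so the sample visits 15/3 = 5 distinct residues mod 15.
Start 127 is batch 7; the batches hit are 1, 4, 7, 10, 13.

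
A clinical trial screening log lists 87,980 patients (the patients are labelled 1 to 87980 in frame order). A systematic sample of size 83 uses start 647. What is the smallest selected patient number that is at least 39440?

39867

k = 87980/83 = 1060
Steps past start: ⌈(39440 − 647)/1060⌉ = ⌈38793/1060⌉ = 37
Selected patient: 647 + 37×1060 = 39867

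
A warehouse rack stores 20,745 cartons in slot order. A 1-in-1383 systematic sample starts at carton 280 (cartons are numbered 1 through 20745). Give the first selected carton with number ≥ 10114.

11344

k = 1383
Steps past start: ⌈(10114 − 280)/1383⌉ = ⌈9834/1383⌉ = 8
Selected carton: 280 + 8×1383 = 11344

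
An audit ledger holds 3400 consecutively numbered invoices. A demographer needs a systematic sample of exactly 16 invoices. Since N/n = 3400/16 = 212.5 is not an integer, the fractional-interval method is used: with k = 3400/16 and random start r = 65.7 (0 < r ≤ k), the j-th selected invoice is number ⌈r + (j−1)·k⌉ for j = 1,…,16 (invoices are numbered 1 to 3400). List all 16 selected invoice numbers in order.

66, 279, 491, 704, 916, 1129, 1341, 1554, 1766, 1979, 2191, 2404, 2616, 2829, 3041, 3254

j=1: r + 0k = 65.7 → ⌈·⌉ = 66
j=2: r + 1k = 278.2 → ⌈·⌉ = 279
j=3: r + 2k = 490.7 → ⌈·⌉ = 491
j=4: r + 3k = 703.2 → ⌈·⌉ = 704
j=5: r + 4k = 915.7 → ⌈·⌉ = 916
j=6: r + 5k = 1128.2 → ⌈·⌉ = 1129
j=7: r + 6k = 1340.7 → ⌈·⌉ = 1341
j=8: r + 7k = 1553.2 → ⌈·⌉ = 1554
j=9: r + 8k = 1765.7 → ⌈·⌉ = 1766
j=10: r + 9k = 1978.2 → ⌈·⌉ = 1979
j=11: r + 10k = 2190.7 → ⌈·⌉ = 2191
j=12: r + 11k = 2403.2 → ⌈·⌉ = 2404
j=13: r + 12k = 2615.7 → ⌈·⌉ = 2616
j=14: r + 13k = 2828.2 → ⌈·⌉ = 2829
j=15: r + 14k = 3040.7 → ⌈·⌉ = 3041
j=16: r + 15k = 3253.2 → ⌈·⌉ = 3254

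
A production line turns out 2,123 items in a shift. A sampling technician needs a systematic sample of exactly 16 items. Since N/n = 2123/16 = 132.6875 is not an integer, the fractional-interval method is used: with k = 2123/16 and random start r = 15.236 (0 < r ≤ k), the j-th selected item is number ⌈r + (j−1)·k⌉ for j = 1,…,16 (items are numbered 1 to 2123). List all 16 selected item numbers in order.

j=1: r + 0k = 15.236 → ⌈·⌉ = 16
j=2: r + 1k = 147.9235 → ⌈·⌉ = 148
j=3: r + 2k = 280.611 → ⌈·⌉ = 281
j=4: r + 3k = 413.2985 → ⌈·⌉ = 414
j=5: r + 4k = 545.986 → ⌈·⌉ = 546
j=6: r + 5k = 678.6735 → ⌈·⌉ = 679
j=7: r + 6k = 811.361 → ⌈·⌉ = 812
j=8: r + 7k = 944.0485 → ⌈·⌉ = 945
j=9: r + 8k = 1076.736 → ⌈·⌉ = 1077
j=10: r + 9k = 1209.4235 → ⌈·⌉ = 1210
j=11: r + 10k = 1342.111 → ⌈·⌉ = 1343
j=12: r + 11k = 1474.7985 → ⌈·⌉ = 1475
j=13: r + 12k = 1607.486 → ⌈·⌉ = 1608
j=14: r + 13k = 1740.1735 → ⌈·⌉ = 1741
j=15: r + 14k = 1872.861 → ⌈·⌉ = 1873
j=16: r + 15k = 2005.5485 → ⌈·⌉ = 2006

16, 148, 281, 414, 546, 679, 812, 945, 1077, 1210, 1343, 1475, 1608, 1741, 1873, 2006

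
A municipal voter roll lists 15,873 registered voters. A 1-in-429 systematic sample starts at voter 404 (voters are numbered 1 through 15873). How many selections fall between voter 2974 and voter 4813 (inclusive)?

k = 429
First selection ≥ 2974: 404 + ⌈(2974−404)/429⌉·429 = 404 + 6×429 = 2978
Last selection ≤ 4813: 404 + ⌊(4813−404)/429⌋·429 = 404 + 10×429 = 4694
Count = 10 − 6 + 1 = 5

5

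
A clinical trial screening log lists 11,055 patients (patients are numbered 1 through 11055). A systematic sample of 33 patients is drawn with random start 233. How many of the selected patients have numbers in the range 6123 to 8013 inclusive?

k = 11055/33 = 335
First selection ≥ 6123: 233 + ⌈(6123−233)/335⌉·335 = 233 + 18×335 = 6263
Last selection ≤ 8013: 233 + ⌊(8013−233)/335⌋·335 = 233 + 23×335 = 7938
Count = 23 − 18 + 1 = 6

6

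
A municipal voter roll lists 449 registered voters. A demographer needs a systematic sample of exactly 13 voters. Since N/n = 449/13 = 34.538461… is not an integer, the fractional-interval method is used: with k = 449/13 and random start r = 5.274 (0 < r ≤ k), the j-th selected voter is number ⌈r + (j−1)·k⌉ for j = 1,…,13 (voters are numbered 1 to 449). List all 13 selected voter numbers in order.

6, 40, 75, 109, 144, 178, 213, 248, 282, 317, 351, 386, 420

j=1: r + 0k = 5.274 → ⌈·⌉ = 6
j=2: r + 1k = 39.812461… → ⌈·⌉ = 40
j=3: r + 2k = 74.350923… → ⌈·⌉ = 75
j=4: r + 3k = 108.889384… → ⌈·⌉ = 109
j=5: r + 4k = 143.427846… → ⌈·⌉ = 144
j=6: r + 5k = 177.966307… → ⌈·⌉ = 178
j=7: r + 6k = 212.504769… → ⌈·⌉ = 213
j=8: r + 7k = 247.043230… → ⌈·⌉ = 248
j=9: r + 8k = 281.581692… → ⌈·⌉ = 282
j=10: r + 9k = 316.120153… → ⌈·⌉ = 317
j=11: r + 10k = 350.658615… → ⌈·⌉ = 351
j=12: r + 11k = 385.197076… → ⌈·⌉ = 386
j=13: r + 12k = 419.735538… → ⌈·⌉ = 420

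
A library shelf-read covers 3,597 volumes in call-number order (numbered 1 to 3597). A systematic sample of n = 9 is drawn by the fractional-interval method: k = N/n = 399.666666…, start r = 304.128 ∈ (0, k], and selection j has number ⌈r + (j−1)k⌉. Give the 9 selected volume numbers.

305, 704, 1104, 1504, 1903, 2303, 2703, 3102, 3502

j=1: r + 0k = 304.128 → ⌈·⌉ = 305
j=2: r + 1k = 703.794666… → ⌈·⌉ = 704
j=3: r + 2k = 1103.461333… → ⌈·⌉ = 1104
j=4: r + 3k = 1503.128 → ⌈·⌉ = 1504
j=5: r + 4k = 1902.794666… → ⌈·⌉ = 1903
j=6: r + 5k = 2302.461333… → ⌈·⌉ = 2303
j=7: r + 6k = 2702.128 → ⌈·⌉ = 2703
j=8: r + 7k = 3101.794666… → ⌈·⌉ = 3102
j=9: r + 8k = 3501.461333… → ⌈·⌉ = 3502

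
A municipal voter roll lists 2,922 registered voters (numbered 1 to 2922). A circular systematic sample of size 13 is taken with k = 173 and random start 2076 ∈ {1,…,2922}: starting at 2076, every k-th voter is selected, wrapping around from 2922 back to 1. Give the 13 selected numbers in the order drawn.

Selection 1: 2076
Selection 2: 2076 + 173 = 2249
Selection 3: 2249 + 173 = 2422
Selection 4: 2422 + 173 = 2595
Selection 5: 2595 + 173 = 2768
Selection 6: 2768 + 173 = 2941 → 2941 − 2922 = 19
Selection 7: 19 + 173 = 192
Selection 8: 192 + 173 = 365
Selection 9: 365 + 173 = 538
Selection 10: 538 + 173 = 711
Selection 11: 711 + 173 = 884
Selection 12: 884 + 173 = 1057
Selection 13: 1057 + 173 = 1230

2076, 2249, 2422, 2595, 2768, 19, 192, 365, 538, 711, 884, 1057, 1230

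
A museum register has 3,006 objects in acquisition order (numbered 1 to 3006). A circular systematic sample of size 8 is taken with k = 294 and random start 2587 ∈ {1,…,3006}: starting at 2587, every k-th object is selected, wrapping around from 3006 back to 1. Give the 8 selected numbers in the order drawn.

2587, 2881, 169, 463, 757, 1051, 1345, 1639

Selection 1: 2587
Selection 2: 2587 + 294 = 2881
Selection 3: 2881 + 294 = 3175 → 3175 − 3006 = 169
Selection 4: 169 + 294 = 463
Selection 5: 463 + 294 = 757
Selection 6: 757 + 294 = 1051
Selection 7: 1051 + 294 = 1345
Selection 8: 1345 + 294 = 1639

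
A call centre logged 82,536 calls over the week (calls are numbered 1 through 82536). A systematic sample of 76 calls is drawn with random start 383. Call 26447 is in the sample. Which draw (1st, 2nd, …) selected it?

25

k = 82536/76 = 1086
position = (26447 − 383)/1086 + 1 = 26064/1086 + 1 = 24 + 1 = 25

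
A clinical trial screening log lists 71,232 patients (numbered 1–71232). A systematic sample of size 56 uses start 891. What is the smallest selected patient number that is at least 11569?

12339

k = 71232/56 = 1272
Steps past start: ⌈(11569 − 891)/1272⌉ = ⌈10678/1272⌉ = 9
Selected patient: 891 + 9×1272 = 12339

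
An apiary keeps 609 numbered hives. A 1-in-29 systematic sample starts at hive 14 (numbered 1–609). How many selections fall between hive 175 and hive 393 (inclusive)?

8

k = 29
First selection ≥ 175: 14 + ⌈(175−14)/29⌉·29 = 14 + 6×29 = 188
Last selection ≤ 393: 14 + ⌊(393−14)/29⌋·29 = 14 + 13×29 = 391
Count = 13 − 6 + 1 = 8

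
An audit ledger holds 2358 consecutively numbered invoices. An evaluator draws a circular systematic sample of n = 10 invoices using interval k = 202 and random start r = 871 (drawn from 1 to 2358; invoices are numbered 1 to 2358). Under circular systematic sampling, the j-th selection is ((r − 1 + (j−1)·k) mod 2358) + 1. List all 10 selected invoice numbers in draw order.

Selection 1: 871
Selection 2: 871 + 202 = 1073
Selection 3: 1073 + 202 = 1275
Selection 4: 1275 + 202 = 1477
Selection 5: 1477 + 202 = 1679
Selection 6: 1679 + 202 = 1881
Selection 7: 1881 + 202 = 2083
Selection 8: 2083 + 202 = 2285
Selection 9: 2285 + 202 = 2487 → 2487 − 2358 = 129
Selection 10: 129 + 202 = 331

871, 1073, 1275, 1477, 1679, 1881, 2083, 2285, 129, 331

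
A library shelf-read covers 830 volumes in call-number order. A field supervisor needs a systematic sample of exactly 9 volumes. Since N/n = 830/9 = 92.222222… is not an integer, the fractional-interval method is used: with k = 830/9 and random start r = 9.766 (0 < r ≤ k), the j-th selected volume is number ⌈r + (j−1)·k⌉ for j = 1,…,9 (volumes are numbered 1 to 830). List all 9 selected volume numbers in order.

10, 102, 195, 287, 379, 471, 564, 656, 748

j=1: r + 0k = 9.766 → ⌈·⌉ = 10
j=2: r + 1k = 101.988222… → ⌈·⌉ = 102
j=3: r + 2k = 194.210444… → ⌈·⌉ = 195
j=4: r + 3k = 286.432666… → ⌈·⌉ = 287
j=5: r + 4k = 378.654888… → ⌈·⌉ = 379
j=6: r + 5k = 470.877111… → ⌈·⌉ = 471
j=7: r + 6k = 563.099333… → ⌈·⌉ = 564
j=8: r + 7k = 655.321555… → ⌈·⌉ = 656
j=9: r + 8k = 747.543777… → ⌈·⌉ = 748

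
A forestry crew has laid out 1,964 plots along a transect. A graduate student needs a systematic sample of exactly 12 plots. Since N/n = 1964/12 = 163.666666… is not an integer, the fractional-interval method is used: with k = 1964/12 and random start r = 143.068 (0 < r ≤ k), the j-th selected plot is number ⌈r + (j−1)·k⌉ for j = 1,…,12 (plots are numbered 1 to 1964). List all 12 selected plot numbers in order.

144, 307, 471, 635, 798, 962, 1126, 1289, 1453, 1617, 1780, 1944

j=1: r + 0k = 143.068 → ⌈·⌉ = 144
j=2: r + 1k = 306.734666… → ⌈·⌉ = 307
j=3: r + 2k = 470.401333… → ⌈·⌉ = 471
j=4: r + 3k = 634.068 → ⌈·⌉ = 635
j=5: r + 4k = 797.734666… → ⌈·⌉ = 798
j=6: r + 5k = 961.401333… → ⌈·⌉ = 962
j=7: r + 6k = 1125.068 → ⌈·⌉ = 1126
j=8: r + 7k = 1288.734666… → ⌈·⌉ = 1289
j=9: r + 8k = 1452.401333… → ⌈·⌉ = 1453
j=10: r + 9k = 1616.068 → ⌈·⌉ = 1617
j=11: r + 10k = 1779.734666… → ⌈·⌉ = 1780
j=12: r + 11k = 1943.401333… → ⌈·⌉ = 1944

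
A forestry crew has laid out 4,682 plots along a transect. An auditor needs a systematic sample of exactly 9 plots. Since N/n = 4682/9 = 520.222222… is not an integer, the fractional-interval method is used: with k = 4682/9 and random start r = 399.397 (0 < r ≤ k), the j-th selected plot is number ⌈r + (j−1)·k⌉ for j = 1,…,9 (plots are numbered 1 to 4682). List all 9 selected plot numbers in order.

j=1: r + 0k = 399.397 → ⌈·⌉ = 400
j=2: r + 1k = 919.619222… → ⌈·⌉ = 920
j=3: r + 2k = 1439.841444… → ⌈·⌉ = 1440
j=4: r + 3k = 1960.063666… → ⌈·⌉ = 1961
j=5: r + 4k = 2480.285888… → ⌈·⌉ = 2481
j=6: r + 5k = 3000.508111… → ⌈·⌉ = 3001
j=7: r + 6k = 3520.730333… → ⌈·⌉ = 3521
j=8: r + 7k = 4040.952555… → ⌈·⌉ = 4041
j=9: r + 8k = 4561.174777… → ⌈·⌉ = 4562

400, 920, 1440, 1961, 2481, 3001, 3521, 4041, 4562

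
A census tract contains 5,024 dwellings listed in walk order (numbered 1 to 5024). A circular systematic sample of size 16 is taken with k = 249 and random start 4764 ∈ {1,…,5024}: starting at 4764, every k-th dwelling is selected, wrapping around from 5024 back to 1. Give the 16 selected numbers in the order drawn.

4764, 5013, 238, 487, 736, 985, 1234, 1483, 1732, 1981, 2230, 2479, 2728, 2977, 3226, 3475

Selection 1: 4764
Selection 2: 4764 + 249 = 5013
Selection 3: 5013 + 249 = 5262 → 5262 − 5024 = 238
Selection 4: 238 + 249 = 487
Selection 5: 487 + 249 = 736
Selection 6: 736 + 249 = 985
Selection 7: 985 + 249 = 1234
Selection 8: 1234 + 249 = 1483
Selection 9: 1483 + 249 = 1732
Selection 10: 1732 + 249 = 1981
Selection 11: 1981 + 249 = 2230
Selection 12: 2230 + 249 = 2479
Selection 13: 2479 + 249 = 2728
Selection 14: 2728 + 249 = 2977
Selection 15: 2977 + 249 = 3226
Selection 16: 3226 + 249 = 3475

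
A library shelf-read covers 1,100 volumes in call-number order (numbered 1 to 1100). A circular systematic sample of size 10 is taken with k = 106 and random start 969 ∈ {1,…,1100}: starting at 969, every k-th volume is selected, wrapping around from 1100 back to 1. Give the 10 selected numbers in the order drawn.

969, 1075, 81, 187, 293, 399, 505, 611, 717, 823

Selection 1: 969
Selection 2: 969 + 106 = 1075
Selection 3: 1075 + 106 = 1181 → 1181 − 1100 = 81
Selection 4: 81 + 106 = 187
Selection 5: 187 + 106 = 293
Selection 6: 293 + 106 = 399
Selection 7: 399 + 106 = 505
Selection 8: 505 + 106 = 611
Selection 9: 611 + 106 = 717
Selection 10: 717 + 106 = 823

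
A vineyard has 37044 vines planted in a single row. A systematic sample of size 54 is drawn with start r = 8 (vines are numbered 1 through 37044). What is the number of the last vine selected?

36366

k = 37044/54 = 686
54th selection = r + (54−1)·k = 8 + 53×686 = 8 + 36358 = 36366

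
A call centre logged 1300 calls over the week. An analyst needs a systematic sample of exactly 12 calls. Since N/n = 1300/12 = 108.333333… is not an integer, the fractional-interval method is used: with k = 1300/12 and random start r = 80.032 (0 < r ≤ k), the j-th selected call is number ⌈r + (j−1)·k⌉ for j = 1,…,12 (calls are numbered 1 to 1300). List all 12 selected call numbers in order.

j=1: r + 0k = 80.032 → ⌈·⌉ = 81
j=2: r + 1k = 188.365333… → ⌈·⌉ = 189
j=3: r + 2k = 296.698666… → ⌈·⌉ = 297
j=4: r + 3k = 405.032 → ⌈·⌉ = 406
j=5: r + 4k = 513.365333… → ⌈·⌉ = 514
j=6: r + 5k = 621.698666… → ⌈·⌉ = 622
j=7: r + 6k = 730.032 → ⌈·⌉ = 731
j=8: r + 7k = 838.365333… → ⌈·⌉ = 839
j=9: r + 8k = 946.698666… → ⌈·⌉ = 947
j=10: r + 9k = 1055.032 → ⌈·⌉ = 1056
j=11: r + 10k = 1163.365333… → ⌈·⌉ = 1164
j=12: r + 11k = 1271.698666… → ⌈·⌉ = 1272

81, 189, 297, 406, 514, 622, 731, 839, 947, 1056, 1164, 1272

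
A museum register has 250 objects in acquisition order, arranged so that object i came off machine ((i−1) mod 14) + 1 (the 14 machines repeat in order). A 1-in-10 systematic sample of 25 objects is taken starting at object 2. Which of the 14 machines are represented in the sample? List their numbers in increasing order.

Consecutive selections differ by k = 10, so their machine numbers differ by 10 mod 14 = 10.
gcd(10, 14) = 2, so the sample visits 14/2 = 7 distinct residues mod 14.
Start 2 is machine 2; the machines hit are 2, 4, 6, 8, 10, 12, 14.

2, 4, 6, 8, 10, 12, 14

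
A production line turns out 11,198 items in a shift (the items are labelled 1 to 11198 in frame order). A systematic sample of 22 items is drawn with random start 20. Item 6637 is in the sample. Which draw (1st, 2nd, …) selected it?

k = 11198/22 = 509
position = (6637 − 20)/509 + 1 = 6617/509 + 1 = 13 + 1 = 14

14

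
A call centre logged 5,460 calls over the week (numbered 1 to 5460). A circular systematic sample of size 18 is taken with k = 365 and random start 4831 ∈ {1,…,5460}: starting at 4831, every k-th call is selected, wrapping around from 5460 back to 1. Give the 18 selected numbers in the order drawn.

Selection 1: 4831
Selection 2: 4831 + 365 = 5196
Selection 3: 5196 + 365 = 5561 → 5561 − 5460 = 101
Selection 4: 101 + 365 = 466
Selection 5: 466 + 365 = 831
Selection 6: 831 + 365 = 1196
Selection 7: 1196 + 365 = 1561
Selection 8: 1561 + 365 = 1926
Selection 9: 1926 + 365 = 2291
Selection 10: 2291 + 365 = 2656
Selection 11: 2656 + 365 = 3021
Selection 12: 3021 + 365 = 3386
Selection 13: 3386 + 365 = 3751
Selection 14: 3751 + 365 = 4116
Selection 15: 4116 + 365 = 4481
Selection 16: 4481 + 365 = 4846
Selection 17: 4846 + 365 = 5211
Selection 18: 5211 + 365 = 5576 → 5576 − 5460 = 116

4831, 5196, 101, 466, 831, 1196, 1561, 1926, 2291, 2656, 3021, 3386, 3751, 4116, 4481, 4846, 5211, 116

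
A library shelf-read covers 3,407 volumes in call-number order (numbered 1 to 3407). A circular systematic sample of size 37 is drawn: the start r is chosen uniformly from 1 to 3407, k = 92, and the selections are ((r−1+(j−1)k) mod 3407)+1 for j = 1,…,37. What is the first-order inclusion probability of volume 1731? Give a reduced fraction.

For each position j, as r ranges over 1…3407 the j-th selection hits every volume exactly once, so volume 1731 is selected for exactly 37 of the 3407 starts.
Inclusion probability = 37/3407.

37/3407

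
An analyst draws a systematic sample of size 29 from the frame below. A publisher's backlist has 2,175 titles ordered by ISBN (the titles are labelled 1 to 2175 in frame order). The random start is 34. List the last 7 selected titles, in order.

k = N/n = 2175/29 = 75
23rd selection = 34 + 22×75 = 1684
24th: 1684 + 75 = 1759
25th: 1759 + 75 = 1834
26th: 1834 + 75 = 1909
27th: 1909 + 75 = 1984
28th: 1984 + 75 = 2059
29th: 2059 + 75 = 2134

1684, 1759, 1834, 1909, 1984, 2059, 2134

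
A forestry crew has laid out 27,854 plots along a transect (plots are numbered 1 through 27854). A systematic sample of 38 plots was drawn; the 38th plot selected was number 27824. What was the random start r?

k = 27854/38 = 733
r = 27824 − (38−1)×733 = 27824 − 27121 = 703

703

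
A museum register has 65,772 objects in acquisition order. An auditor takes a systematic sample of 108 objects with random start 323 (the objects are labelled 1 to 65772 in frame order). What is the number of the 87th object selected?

52697

k = 65772/108 = 609
87th selection = r + (87−1)·k = 323 + 86×609 = 323 + 52374 = 52697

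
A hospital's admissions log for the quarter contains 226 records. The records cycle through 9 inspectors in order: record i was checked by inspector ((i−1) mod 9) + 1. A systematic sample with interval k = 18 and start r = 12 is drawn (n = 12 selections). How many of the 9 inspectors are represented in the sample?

1

Consecutive selections differ by k = 18, so their inspector numbers differ by 18 mod 9 = 0.
gcd(18, 9) = 9, so the sample visits 9/9 = 1 distinct residues mod 9.
Start 12 is inspector 3; the inspectors hit are 3.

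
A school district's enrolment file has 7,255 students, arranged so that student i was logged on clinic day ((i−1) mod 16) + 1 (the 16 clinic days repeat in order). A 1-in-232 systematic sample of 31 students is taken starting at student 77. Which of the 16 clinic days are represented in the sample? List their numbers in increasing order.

Consecutive selections differ by k = 232, so their clinic day numbers differ by 232 mod 16 = 8.
gcd(232, 16) = 8, so the sample visits 16/8 = 2 distinct residues mod 16.
Start 77 is clinic day 13; the clinic days hit are 5, 13.

5, 13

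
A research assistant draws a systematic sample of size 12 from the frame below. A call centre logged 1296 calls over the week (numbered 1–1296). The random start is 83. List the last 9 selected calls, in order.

407, 515, 623, 731, 839, 947, 1055, 1163, 1271

k = N/n = 1296/12 = 108
4th selection = 83 + 3×108 = 407
5th: 407 + 108 = 515
6th: 515 + 108 = 623
7th: 623 + 108 = 731
8th: 731 + 108 = 839
9th: 839 + 108 = 947
10th: 947 + 108 = 1055
11th: 1055 + 108 = 1163
12th: 1163 + 108 = 1271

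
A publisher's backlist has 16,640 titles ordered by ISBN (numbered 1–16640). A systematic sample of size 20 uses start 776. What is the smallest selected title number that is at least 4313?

k = 16640/20 = 832
Steps past start: ⌈(4313 − 776)/832⌉ = ⌈3537/832⌉ = 5
Selected title: 776 + 5×832 = 4936

4936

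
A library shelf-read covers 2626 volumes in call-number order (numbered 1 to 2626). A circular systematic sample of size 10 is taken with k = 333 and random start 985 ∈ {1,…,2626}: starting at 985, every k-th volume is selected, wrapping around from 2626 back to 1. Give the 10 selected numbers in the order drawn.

Selection 1: 985
Selection 2: 985 + 333 = 1318
Selection 3: 1318 + 333 = 1651
Selection 4: 1651 + 333 = 1984
Selection 5: 1984 + 333 = 2317
Selection 6: 2317 + 333 = 2650 → 2650 − 2626 = 24
Selection 7: 24 + 333 = 357
Selection 8: 357 + 333 = 690
Selection 9: 690 + 333 = 1023
Selection 10: 1023 + 333 = 1356

985, 1318, 1651, 1984, 2317, 24, 357, 690, 1023, 1356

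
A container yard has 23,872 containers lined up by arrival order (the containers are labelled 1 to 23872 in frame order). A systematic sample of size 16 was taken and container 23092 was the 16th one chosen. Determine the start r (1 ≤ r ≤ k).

712

k = 23872/16 = 1492
r = 23092 − (16−1)×1492 = 23092 − 22380 = 712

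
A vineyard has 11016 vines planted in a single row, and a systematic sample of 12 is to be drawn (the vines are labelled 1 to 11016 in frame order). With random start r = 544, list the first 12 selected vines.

k = N/n = 11016/12 = 918
vine 1: 544
vine 2: 544 + 918 = 1462
vine 3: 1462 + 918 = 2380
vine 4: 2380 + 918 = 3298
vine 5: 3298 + 918 = 4216
vine 6: 4216 + 918 = 5134
vine 7: 5134 + 918 = 6052
vine 8: 6052 + 918 = 6970
vine 9: 6970 + 918 = 7888
vine 10: 7888 + 918 = 8806
vine 11: 8806 + 918 = 9724
vine 12: 9724 + 918 = 10642

544, 1462, 2380, 3298, 4216, 5134, 6052, 6970, 7888, 8806, 9724, 10642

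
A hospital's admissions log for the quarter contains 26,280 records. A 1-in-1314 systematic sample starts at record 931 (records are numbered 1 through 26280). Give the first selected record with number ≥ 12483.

12757

k = 1314
Steps past start: ⌈(12483 − 931)/1314⌉ = ⌈11552/1314⌉ = 9
Selected record: 931 + 9×1314 = 12757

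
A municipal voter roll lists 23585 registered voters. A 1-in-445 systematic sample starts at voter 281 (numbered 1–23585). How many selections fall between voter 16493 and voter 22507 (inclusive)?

k = 445
First selection ≥ 16493: 281 + ⌈(16493−281)/445⌉·445 = 281 + 37×445 = 16746
Last selection ≤ 22507: 281 + ⌊(22507−281)/445⌋·445 = 281 + 49×445 = 22086
Count = 49 − 37 + 1 = 13

13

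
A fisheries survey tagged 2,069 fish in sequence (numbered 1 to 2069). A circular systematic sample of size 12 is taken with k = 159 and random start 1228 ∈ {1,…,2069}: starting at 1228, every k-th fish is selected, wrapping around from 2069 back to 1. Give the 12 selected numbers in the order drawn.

1228, 1387, 1546, 1705, 1864, 2023, 113, 272, 431, 590, 749, 908

Selection 1: 1228
Selection 2: 1228 + 159 = 1387
Selection 3: 1387 + 159 = 1546
Selection 4: 1546 + 159 = 1705
Selection 5: 1705 + 159 = 1864
Selection 6: 1864 + 159 = 2023
Selection 7: 2023 + 159 = 2182 → 2182 − 2069 = 113
Selection 8: 113 + 159 = 272
Selection 9: 272 + 159 = 431
Selection 10: 431 + 159 = 590
Selection 11: 590 + 159 = 749
Selection 12: 749 + 159 = 908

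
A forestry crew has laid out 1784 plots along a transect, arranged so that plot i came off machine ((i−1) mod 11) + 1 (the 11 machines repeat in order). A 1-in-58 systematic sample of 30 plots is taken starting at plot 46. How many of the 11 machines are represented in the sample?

11

Consecutive selections differ by k = 58, so their machine numbers differ by 58 mod 11 = 3.
gcd(58, 11) = 1, so the sample visits 11/1 = 11 distinct residues mod 11.
Start 46 is machine 2; the machines hit are 1, 2, 3, 4, 5, 6, 7, 8, 9, 10, 11.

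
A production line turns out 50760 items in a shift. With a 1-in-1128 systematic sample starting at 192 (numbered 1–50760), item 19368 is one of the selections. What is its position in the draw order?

18

k = 1128
position = (19368 − 192)/1128 + 1 = 19176/1128 + 1 = 17 + 1 = 18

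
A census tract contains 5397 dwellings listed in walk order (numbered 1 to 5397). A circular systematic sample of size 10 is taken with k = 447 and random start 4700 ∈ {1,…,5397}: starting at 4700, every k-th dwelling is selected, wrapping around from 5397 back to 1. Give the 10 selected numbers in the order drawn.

Selection 1: 4700
Selection 2: 4700 + 447 = 5147
Selection 3: 5147 + 447 = 5594 → 5594 − 5397 = 197
Selection 4: 197 + 447 = 644
Selection 5: 644 + 447 = 1091
Selection 6: 1091 + 447 = 1538
Selection 7: 1538 + 447 = 1985
Selection 8: 1985 + 447 = 2432
Selection 9: 2432 + 447 = 2879
Selection 10: 2879 + 447 = 3326

4700, 5147, 197, 644, 1091, 1538, 1985, 2432, 2879, 3326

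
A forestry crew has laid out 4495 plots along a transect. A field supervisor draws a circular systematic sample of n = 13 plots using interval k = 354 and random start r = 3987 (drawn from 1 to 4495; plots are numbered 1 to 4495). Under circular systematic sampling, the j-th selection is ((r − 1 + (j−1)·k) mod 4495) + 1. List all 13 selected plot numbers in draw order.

3987, 4341, 200, 554, 908, 1262, 1616, 1970, 2324, 2678, 3032, 3386, 3740

Selection 1: 3987
Selection 2: 3987 + 354 = 4341
Selection 3: 4341 + 354 = 4695 → 4695 − 4495 = 200
Selection 4: 200 + 354 = 554
Selection 5: 554 + 354 = 908
Selection 6: 908 + 354 = 1262
Selection 7: 1262 + 354 = 1616
Selection 8: 1616 + 354 = 1970
Selection 9: 1970 + 354 = 2324
Selection 10: 2324 + 354 = 2678
Selection 11: 2678 + 354 = 3032
Selection 12: 3032 + 354 = 3386
Selection 13: 3386 + 354 = 3740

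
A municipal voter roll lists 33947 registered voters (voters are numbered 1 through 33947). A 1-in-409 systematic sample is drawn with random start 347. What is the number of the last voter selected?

33885

k = 409
83rd selection = r + (83−1)·k = 347 + 82×409 = 347 + 33538 = 33885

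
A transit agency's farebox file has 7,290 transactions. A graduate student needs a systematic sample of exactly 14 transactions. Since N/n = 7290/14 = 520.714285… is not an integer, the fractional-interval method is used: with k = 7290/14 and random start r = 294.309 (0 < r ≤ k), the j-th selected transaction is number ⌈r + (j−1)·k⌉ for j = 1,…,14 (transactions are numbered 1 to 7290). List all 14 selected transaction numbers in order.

j=1: r + 0k = 294.309 → ⌈·⌉ = 295
j=2: r + 1k = 815.023285… → ⌈·⌉ = 816
j=3: r + 2k = 1335.737571… → ⌈·⌉ = 1336
j=4: r + 3k = 1856.451857… → ⌈·⌉ = 1857
j=5: r + 4k = 2377.166142… → ⌈·⌉ = 2378
j=6: r + 5k = 2897.880428… → ⌈·⌉ = 2898
j=7: r + 6k = 3418.594714… → ⌈·⌉ = 3419
j=8: r + 7k = 3939.309 → ⌈·⌉ = 3940
j=9: r + 8k = 4460.023285… → ⌈·⌉ = 4461
j=10: r + 9k = 4980.737571… → ⌈·⌉ = 4981
j=11: r + 10k = 5501.451857… → ⌈·⌉ = 5502
j=12: r + 11k = 6022.166142… → ⌈·⌉ = 6023
j=13: r + 12k = 6542.880428… → ⌈·⌉ = 6543
j=14: r + 13k = 7063.594714… → ⌈·⌉ = 7064

295, 816, 1336, 1857, 2378, 2898, 3419, 3940, 4461, 4981, 5502, 6023, 6543, 7064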